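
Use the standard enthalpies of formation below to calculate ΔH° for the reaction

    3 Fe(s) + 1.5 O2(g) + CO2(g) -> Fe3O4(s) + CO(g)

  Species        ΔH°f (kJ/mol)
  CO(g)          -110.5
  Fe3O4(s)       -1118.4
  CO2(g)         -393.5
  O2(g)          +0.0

ΔH° = -835.4 kJ/mol

ΔH°rxn = Σ nΔHf°(products) − Σ nΔHf°(reactants).
Products: 1·(-1118.4) + 1·(-110.5) = -1228.9
Reactants: 3·(+0.0) + 3/2·(+0.0) + 1·(-393.5) = -393.5
ΔH° = (-1228.9) − (-393.5) = -835.4 kJ/mol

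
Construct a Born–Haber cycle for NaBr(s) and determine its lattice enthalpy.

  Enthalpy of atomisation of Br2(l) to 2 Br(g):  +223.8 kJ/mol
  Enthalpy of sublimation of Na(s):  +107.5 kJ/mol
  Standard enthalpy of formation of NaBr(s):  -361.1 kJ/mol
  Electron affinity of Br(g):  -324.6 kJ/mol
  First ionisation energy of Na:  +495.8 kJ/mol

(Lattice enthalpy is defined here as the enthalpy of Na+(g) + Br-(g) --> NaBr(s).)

U = -751.7 kJ/mol

ΔHf° = 1·ΔHsub + 1·(ΣIE) + 1/2·D(Br2) + 1·EA + U
-361.1 = 1·(+107.5) + 1·(+495.8) + 1/2·(+223.8) + 1·(-324.6) + U
U = -361.1 − (+390.6) = -751.7 kJ/mol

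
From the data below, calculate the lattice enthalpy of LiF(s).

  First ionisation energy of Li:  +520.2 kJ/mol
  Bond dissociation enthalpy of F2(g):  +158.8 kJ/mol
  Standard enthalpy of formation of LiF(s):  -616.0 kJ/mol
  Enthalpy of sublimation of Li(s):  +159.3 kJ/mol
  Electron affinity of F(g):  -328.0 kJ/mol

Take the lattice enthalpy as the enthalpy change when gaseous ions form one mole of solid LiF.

U = -1046.9 kJ/mol

ΔHf° = 1·ΔHsub + 1·(ΣIE) + 1/2·D(F2) + 1·EA + U
-616.0 = 1·(+159.3) + 1·(+520.2) + 1/2·(+158.8) + 1·(-328.0) + U
U = -616.0 − (+430.9) = -1046.9 kJ/mol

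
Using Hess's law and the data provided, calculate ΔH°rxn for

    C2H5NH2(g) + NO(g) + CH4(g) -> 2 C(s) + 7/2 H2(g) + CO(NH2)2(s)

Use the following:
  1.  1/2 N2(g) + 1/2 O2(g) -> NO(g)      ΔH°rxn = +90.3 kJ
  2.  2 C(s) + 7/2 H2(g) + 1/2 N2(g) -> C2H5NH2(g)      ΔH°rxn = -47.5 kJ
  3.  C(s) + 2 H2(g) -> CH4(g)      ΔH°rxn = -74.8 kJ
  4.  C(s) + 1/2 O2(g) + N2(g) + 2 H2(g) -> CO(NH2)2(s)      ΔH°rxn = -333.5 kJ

eq. 1 reversed (NO(g) must end up as a reactant): -90.3 kJ
eq. 2 reversed (reverse to put C2H5NH2(g) on the reactant side): +47.5 kJ
eq. 3 reversed (reverse to put CH4(g) on the reactant side): +74.8 kJ
eq. 4 as written (CO(NH2)2(s) already on the product side): -333.5 kJ
Combining the equations, ΔH°rxn = (-1)·(+90.3) + (-1)·(-47.5) + (-1)·(-74.8) + (1)·(-333.5) = -301.5 kJ

ΔH°rxn = -301.5 kJ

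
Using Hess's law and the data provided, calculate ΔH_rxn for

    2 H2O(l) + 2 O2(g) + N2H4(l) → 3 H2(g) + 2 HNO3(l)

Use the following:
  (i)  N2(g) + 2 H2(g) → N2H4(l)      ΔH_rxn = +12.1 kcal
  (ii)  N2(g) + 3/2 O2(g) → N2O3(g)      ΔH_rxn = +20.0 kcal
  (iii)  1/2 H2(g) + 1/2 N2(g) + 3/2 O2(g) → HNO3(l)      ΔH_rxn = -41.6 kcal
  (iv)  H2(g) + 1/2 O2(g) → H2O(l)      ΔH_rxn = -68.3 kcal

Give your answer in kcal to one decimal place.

ΔH_rxn = 41.3 kcal

(i) reversed (N2H4(l) must end up as a reactant): -12.1 kcal
(ii): not needed (N2O3(g) appears nowhere else).
(iii) × 2 (×2 to match 2 HNO3(l) in the target): (2)·(-41.6) = -83.2 kcal
(iv) reversed and × 2 (H2O(l) must end up as a reactant; ×2 to match 2 H2O(l) in the target): (-2)·(-68.3) = +136.6 kcal
ΔH_rxn = (-12.1) + (-83.2) + (+136.6) = 41.3 kcal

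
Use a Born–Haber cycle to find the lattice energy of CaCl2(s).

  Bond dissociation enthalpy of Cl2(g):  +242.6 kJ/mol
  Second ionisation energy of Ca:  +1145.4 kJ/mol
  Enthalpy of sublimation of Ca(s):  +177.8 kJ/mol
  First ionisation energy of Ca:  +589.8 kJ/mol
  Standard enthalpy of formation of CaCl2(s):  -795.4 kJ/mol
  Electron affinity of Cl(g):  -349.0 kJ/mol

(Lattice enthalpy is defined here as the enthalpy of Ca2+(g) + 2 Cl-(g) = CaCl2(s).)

U = -2253.0 kJ/mol

ΔHf° = 1·ΔHsub + 1·(ΣIE) + 1·D(Cl2) + 2·EA + U
-795.4 = 1·(+177.8) + 1·(+1735.2) + 1·(+242.6) + 2·(-349.0) + U
U = -795.4 − (+1457.6) = -2253.0 kJ/mol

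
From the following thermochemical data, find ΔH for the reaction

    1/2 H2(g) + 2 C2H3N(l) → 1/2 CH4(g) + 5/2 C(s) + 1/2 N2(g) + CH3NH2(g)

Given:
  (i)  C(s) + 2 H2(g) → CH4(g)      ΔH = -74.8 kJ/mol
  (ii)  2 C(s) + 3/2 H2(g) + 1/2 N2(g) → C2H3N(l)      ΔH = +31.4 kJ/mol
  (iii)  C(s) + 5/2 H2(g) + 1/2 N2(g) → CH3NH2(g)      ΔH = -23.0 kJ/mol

(i) × 1/2: (1/2)·(-74.8) = -37.4 kJ/mol
(ii) reversed and × 2: (-2)·(+31.4) = -62.8 kJ/mol
(iii) as written: -23.0 kJ/mol
ΔH = (-37.4) + (-62.8) + (-23.0) = -123.2 kJ/mol

ΔH = -123.2 kJ/mol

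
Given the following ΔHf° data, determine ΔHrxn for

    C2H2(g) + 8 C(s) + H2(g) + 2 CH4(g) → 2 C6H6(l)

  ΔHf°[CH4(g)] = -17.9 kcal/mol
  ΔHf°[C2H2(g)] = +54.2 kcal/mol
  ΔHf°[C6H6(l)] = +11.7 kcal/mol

ΔH°rxn = Σ nΔHf°(products) − Σ nΔHf°(reactants).
Products: 2·(+11.7) = +23.4
Reactants: 1·(+54.2) + 8·(+0.0) + 1·(+0.0) + 2·(-17.9) = +18.4
ΔHrxn = (+23.4) − (+18.4) = 5.0 kcal/mol

ΔHrxn = 5.0 kcal/mol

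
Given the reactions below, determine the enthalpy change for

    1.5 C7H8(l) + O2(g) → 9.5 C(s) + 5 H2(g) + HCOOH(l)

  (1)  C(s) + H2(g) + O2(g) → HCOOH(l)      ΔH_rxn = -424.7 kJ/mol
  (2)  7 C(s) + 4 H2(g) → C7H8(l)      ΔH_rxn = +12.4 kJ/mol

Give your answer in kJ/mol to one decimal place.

(1) as written (HCOOH(l) already on the product side): -424.7 kJ/mol
(2) reversed and × 3/2 (reverse to put C7H8(l) on the reactant side; scale by 3/2 for the 3/2 C7H8(l)): (-3/2)·(+12.4) = -18.6 kJ/mol
ΔH_rxn = (1)·(-424.7) + (-3/2)·(+12.4) = -443.3 kJ/mol

ΔH_rxn = -443.3 kJ/mol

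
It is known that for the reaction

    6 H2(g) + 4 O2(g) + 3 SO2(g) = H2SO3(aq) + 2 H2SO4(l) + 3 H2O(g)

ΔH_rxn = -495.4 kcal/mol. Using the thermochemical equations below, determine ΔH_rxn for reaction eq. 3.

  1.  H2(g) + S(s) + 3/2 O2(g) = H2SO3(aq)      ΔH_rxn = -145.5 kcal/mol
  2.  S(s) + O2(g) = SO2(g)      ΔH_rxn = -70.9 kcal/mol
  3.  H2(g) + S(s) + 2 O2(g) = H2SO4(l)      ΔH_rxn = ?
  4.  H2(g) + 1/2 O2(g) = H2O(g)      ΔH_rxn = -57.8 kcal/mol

eq. 1 as written: -145.5 kcal/mol
eq. 2 reversed and × 3: (-3)·(-70.9) = +212.7 kcal/mol
eq. 3 × 2: contributes 2·x
eq. 4 × 3: (3)·(-57.8) = -173.4 kcal/mol
-495.4 = (-145.5) + (+212.7) + (-173.4) + 2·x
x = (-495.4 − (-106.2)) / (2) = -194.6 kcal/mol

ΔH_rxn = -194.6 kcal/mol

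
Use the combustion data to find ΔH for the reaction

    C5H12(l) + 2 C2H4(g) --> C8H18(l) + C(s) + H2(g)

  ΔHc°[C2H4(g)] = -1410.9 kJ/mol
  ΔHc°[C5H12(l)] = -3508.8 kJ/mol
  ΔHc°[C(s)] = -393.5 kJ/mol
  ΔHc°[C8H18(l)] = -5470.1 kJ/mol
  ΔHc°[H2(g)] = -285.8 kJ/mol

Using ΔH = Σ nΔHc°(reactants) − Σ nΔHc°(products):
= [1·(-3508.8) + 2·(-1410.9)] − [1·(-5470.1) + 1·(-393.5) + 1·(-285.8)]
= -181.2 kJ/mol

ΔH = -181.2 kJ/mol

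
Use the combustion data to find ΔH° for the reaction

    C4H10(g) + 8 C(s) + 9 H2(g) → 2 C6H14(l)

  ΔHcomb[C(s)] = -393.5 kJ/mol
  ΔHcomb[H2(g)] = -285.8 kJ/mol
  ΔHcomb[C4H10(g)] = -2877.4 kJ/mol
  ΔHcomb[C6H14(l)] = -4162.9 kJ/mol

Using ΔH = Σ nΔHc°(reactants) − Σ nΔHc°(products):
= [1·(-2877.4) + 8·(-393.5) + 9·(-285.8)] − [2·(-4162.9)]
= -271.8 kJ/mol

ΔH° = -271.8 kJ/mol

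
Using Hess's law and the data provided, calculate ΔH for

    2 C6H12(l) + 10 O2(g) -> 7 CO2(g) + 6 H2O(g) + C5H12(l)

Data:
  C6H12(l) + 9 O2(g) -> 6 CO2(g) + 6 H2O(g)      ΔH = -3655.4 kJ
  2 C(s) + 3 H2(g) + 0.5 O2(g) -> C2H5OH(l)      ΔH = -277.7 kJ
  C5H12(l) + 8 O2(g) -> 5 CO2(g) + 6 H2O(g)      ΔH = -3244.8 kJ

ΔH = -4066.0 kJ

equation 1 × 2 (×2 to match 2 C6H12(l) in the target): (2)·(-3655.4) = -7310.8 kJ
equation 2: not needed (C2H5OH(l) appears nowhere else).
equation 3 reversed (reverse to put C5H12(l) on the product side): +3244.8 kJ
ΔH = (-7310.8) + (+3244.8) = -4066.0 kJ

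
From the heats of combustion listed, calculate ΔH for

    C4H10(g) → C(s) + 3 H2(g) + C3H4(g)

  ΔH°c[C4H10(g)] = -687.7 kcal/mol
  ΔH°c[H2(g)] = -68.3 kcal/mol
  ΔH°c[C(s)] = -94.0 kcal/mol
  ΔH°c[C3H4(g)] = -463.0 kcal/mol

With combustion enthalpies, reactants minus products:
= [1·(-687.7)] − [1·(-94.0) + 3·(-68.3) + 1·(-463.0)]
= 74.2 kcal/mol

ΔH = 74.2 kcal/mol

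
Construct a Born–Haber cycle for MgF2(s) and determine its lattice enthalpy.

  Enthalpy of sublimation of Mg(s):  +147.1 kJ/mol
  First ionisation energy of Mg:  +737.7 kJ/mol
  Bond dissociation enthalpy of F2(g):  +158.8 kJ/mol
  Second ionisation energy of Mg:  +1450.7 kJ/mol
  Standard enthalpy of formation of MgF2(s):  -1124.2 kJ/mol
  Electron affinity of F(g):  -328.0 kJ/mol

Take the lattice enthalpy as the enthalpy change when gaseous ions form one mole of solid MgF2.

U = -2962.5 kJ/mol

ΔHf° = 1·ΔHsub + 1·(ΣIE) + 1·D(F2) + 2·EA + U
-1124.2 = 1·(+147.1) + 1·(+2188.4) + 1·(+158.8) + 2·(-328.0) + U
U = -1124.2 − (+1838.3) = -2962.5 kJ/mol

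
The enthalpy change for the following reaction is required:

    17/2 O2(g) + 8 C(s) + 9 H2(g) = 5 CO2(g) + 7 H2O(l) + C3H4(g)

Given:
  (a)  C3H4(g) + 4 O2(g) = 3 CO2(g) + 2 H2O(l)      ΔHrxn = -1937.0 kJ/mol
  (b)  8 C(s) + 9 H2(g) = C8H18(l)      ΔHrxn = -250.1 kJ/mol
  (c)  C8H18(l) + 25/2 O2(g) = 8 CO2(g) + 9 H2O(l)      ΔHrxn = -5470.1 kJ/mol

(a) reversed: +1937.0 kJ/mol
(b) as written: -250.1 kJ/mol
(c) as written: -5470.1 kJ/mol
Summing the manipulated equations, ΔHrxn = (-1)·(-1937.0) + (1)·(-250.1) + (1)·(-5470.1) = -3783.2 kJ/mol

ΔHrxn = -3783.2 kJ/mol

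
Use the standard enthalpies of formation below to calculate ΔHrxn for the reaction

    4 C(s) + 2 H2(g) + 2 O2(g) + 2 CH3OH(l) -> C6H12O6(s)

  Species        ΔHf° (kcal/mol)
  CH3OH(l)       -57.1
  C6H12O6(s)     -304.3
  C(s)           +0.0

Products: 1·(-304.3) = -304.3
Reactants: 4·(+0.0) + 2·(+0.0) + 2·(+0.0) + 2·(-57.1) = -114.2
ΔHrxn = (-304.3) − (-114.2) = -190.1 kcal/mol

ΔHrxn = -190.1 kcal/mol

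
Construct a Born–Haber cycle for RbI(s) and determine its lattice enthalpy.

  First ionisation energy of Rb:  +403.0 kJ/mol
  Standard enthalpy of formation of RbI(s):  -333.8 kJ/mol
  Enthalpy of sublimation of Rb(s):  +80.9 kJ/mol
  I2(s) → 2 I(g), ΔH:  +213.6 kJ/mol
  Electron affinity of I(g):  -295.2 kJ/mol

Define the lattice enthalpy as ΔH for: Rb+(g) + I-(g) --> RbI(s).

ΔHf° = 1·ΔHsub + 1·(ΣIE) + 1/2·D(I2) + 1·EA + U
-333.8 = 1·(+80.9) + 1·(+403.0) + 1/2·(+213.6) + 1·(-295.2) + U
U = -333.8 − (+295.5) = -629.3 kJ/mol

U = -629.3 kJ/mol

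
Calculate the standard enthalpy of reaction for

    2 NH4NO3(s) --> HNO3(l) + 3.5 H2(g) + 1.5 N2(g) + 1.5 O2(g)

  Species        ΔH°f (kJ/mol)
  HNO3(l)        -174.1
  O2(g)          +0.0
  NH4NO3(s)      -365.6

ΔH°rxn = Σ nΔHf°(products) − Σ nΔHf°(reactants).
Products: 1·(-174.1) + 7/2·(+0.0) + 3/2·(+0.0) + 3/2·(+0.0) = -174.1
Reactants: 2·(-365.6) = -731.2
ΔH_rxn = (-174.1) − (-731.2) = 557.1 kJ/mol

ΔH_rxn = 557.1 kJ/mol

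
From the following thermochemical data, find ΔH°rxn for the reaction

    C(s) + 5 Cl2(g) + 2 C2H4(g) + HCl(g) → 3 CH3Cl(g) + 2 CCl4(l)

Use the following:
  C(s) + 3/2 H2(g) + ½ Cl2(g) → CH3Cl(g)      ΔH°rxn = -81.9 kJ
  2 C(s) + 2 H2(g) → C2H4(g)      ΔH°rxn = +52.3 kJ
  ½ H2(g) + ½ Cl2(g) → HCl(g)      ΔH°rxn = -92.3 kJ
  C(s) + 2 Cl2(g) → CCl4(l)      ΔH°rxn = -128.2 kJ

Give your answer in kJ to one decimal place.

ΔH°rxn = -514.4 kJ

equation 1 × 3: (3)·(-81.9) = -245.7 kJ
equation 2 reversed and × 2: (-2)·(+52.3) = -104.6 kJ
equation 3 reversed: +92.3 kJ
equation 4 × 2: (2)·(-128.2) = -256.4 kJ
ΔH°rxn = (-245.7) + (-104.6) + (+92.3) + (-256.4) = -514.4 kJ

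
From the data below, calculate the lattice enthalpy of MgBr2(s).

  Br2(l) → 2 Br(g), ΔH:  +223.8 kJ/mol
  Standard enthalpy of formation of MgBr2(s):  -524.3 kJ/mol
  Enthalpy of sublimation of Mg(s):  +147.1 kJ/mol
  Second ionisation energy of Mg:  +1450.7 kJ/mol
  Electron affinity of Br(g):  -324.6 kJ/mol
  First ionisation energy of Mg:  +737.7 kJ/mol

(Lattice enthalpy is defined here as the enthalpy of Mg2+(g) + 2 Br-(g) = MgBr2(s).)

U = -2434.4 kJ/mol

ΔHf° = 1·ΔHsub + 1·(ΣIE) + 1·D(Br2) + 2·EA + U
-524.3 = 1·(+147.1) + 1·(+2188.4) + 1·(+223.8) + 2·(-324.6) + U
U = -524.3 − (+1910.1) = -2434.4 kJ/mol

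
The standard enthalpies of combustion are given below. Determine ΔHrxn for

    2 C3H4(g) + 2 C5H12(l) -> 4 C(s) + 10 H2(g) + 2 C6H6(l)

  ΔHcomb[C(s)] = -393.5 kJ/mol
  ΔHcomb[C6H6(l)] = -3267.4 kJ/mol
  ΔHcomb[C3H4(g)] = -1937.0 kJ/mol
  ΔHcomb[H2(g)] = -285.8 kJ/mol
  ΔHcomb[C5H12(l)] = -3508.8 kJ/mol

ΔHrxn = 75.2 kJ/mol

With combustion enthalpies, reactants minus products:
= [2·(-1937.0) + 2·(-3508.8)] − [4·(-393.5) + 10·(-285.8) + 2·(-3267.4)]
= 75.2 kJ/mol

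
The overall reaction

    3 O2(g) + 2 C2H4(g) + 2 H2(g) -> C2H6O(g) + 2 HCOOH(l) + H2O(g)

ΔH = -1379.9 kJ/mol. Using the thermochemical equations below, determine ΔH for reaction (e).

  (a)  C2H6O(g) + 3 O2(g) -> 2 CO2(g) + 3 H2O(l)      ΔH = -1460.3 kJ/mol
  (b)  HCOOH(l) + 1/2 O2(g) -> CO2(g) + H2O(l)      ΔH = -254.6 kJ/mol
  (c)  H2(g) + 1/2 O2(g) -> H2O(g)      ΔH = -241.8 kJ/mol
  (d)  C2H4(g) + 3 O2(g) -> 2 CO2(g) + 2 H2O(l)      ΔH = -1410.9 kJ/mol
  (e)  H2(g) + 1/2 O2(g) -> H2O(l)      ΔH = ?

ΔH = -285.8 kJ/mol

(a) reversed: +1460.3 kJ/mol
(b) reversed and × 2: (-2)·(-254.6) = +509.2 kJ/mol
(c) as written: -241.8 kJ/mol
(d) × 2: (2)·(-1410.9) = -2821.8 kJ/mol
(e) as written: contributes x
-1379.9 = (+1460.3) + (+509.2) + (-241.8) + (-2821.8) + x
x = (-1379.9 − (-1094.1)) / (1) = -285.8 kJ/mol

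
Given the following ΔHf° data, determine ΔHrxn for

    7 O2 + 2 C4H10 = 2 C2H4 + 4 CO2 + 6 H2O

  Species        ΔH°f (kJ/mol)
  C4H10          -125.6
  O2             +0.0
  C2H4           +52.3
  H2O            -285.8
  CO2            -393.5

ΔHrxn = -2933.0 kJ/mol

Products: 2·(+52.3) + 4·(-393.5) + 6·(-285.8) = -3184.2
Reactants: 7·(+0.0) + 2·(-125.6) = -251.2
ΔHrxn = (-3184.2) − (-251.2) = -2933.0 kJ/mol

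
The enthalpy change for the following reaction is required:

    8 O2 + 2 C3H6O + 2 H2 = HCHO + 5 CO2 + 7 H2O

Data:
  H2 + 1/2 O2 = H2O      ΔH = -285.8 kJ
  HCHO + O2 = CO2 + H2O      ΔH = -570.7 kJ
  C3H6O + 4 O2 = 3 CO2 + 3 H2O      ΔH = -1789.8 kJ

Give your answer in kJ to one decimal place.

ΔH = -3580.5 kJ

equation 1 × 2 (scale by 2 for the 2 H2): (2)·(-285.8) = -571.6 kJ
equation 2 reversed (reverse to put HCHO on the product side): +570.7 kJ
equation 3 × 2 (scale by 2 for the 2 C3H6O): (2)·(-1789.8) = -3579.6 kJ
Since enthalpy is a state function, ΔH = (2)·(-285.8) + (-1)·(-570.7) + (2)·(-1789.8) = -3580.5 kJ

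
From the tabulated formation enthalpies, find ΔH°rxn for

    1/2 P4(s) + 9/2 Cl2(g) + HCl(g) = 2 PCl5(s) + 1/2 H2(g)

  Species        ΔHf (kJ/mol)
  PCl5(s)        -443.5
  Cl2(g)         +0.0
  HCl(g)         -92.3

Products: 2·(-443.5) + 1/2·(+0.0) = -887.0
Reactants: 1/2·(+0.0) + 9/2·(+0.0) + 1·(-92.3) = -92.3
ΔH°rxn = (-887.0) − (-92.3) = -794.7 kJ/mol

ΔH°rxn = -794.7 kJ/mol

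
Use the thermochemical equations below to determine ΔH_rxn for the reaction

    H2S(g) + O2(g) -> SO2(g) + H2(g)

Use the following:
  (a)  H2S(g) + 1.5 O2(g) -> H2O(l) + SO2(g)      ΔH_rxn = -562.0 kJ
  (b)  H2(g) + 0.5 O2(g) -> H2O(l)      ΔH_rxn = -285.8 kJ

ΔH_rxn = -276.2 kJ

(a) as written (H2S(g) already on the reactant side): -562.0 kJ
(b) reversed (reverse to put H2(g) on the product side): +285.8 kJ
Since enthalpy is a state function, ΔH_rxn = (1)·(-562.0) + (-1)·(-285.8) = -276.2 kJ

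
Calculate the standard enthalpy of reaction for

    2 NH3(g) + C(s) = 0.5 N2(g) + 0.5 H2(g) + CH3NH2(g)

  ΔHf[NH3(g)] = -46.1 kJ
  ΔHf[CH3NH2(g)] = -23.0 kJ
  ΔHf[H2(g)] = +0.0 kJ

ΔH°rxn = 69.2 kJ

Products: 1/2·(+0.0) + 1/2·(+0.0) + 1·(-23.0) = -23.0
Reactants: 2·(-46.1) + 1·(+0.0) = -92.2
ΔH°rxn = (-23.0) − (-92.2) = 69.2 kJ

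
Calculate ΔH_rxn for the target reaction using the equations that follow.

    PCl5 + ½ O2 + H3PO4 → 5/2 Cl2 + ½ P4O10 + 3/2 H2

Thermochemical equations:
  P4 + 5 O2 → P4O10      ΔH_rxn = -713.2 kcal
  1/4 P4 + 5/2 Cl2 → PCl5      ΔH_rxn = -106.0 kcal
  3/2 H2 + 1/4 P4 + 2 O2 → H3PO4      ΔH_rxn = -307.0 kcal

ΔH_rxn = 56.4 kcal

equation 1 × 1/2 (×1/2 to match 1/2 P4O10 in the target): (1/2)·(-713.2) = -356.6 kcal
equation 2 reversed (PCl5 must end up as a reactant): +106.0 kcal
equation 3 reversed (H3PO4 must end up as a reactant): +307.0 kcal
By Hess's law, ΔH_rxn = (1/2)·(-713.2) + (-1)·(-106.0) + (-1)·(-307.0) = 56.4 kcal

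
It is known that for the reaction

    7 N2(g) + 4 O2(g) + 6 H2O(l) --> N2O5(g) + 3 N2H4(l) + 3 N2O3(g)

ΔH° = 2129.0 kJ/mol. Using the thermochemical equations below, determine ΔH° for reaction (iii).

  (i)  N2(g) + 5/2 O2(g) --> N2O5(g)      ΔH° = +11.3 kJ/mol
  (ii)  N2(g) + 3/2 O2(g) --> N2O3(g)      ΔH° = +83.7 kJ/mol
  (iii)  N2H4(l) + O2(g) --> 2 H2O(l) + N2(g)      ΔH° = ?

(i) as written (N2O5(g) already on the product side): +11.3 kJ/mol
(ii) × 3 (×3 to match 3 N2O3(g) in the target): (3)·(+83.7) = +251.1 kJ/mol
(iii) reversed and × 3 (N2H4(l) must end up as a product; scale by 3 for the 3 N2H4(l)): contributes −3·x
+2129.0 = (+11.3) + (+251.1) − 3·x
x = (+2129.0 − (+262.4)) / (-3) = -622.2 kJ/mol

ΔH° = -622.2 kJ/mol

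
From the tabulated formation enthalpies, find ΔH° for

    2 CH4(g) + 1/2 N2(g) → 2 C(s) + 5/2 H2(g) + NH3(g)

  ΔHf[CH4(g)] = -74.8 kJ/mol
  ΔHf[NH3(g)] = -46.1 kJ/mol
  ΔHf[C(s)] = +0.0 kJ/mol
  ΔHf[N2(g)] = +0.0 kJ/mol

ΔH° = 103.5 kJ/mol

Products: 2·(+0.0) + 5/2·(+0.0) + 1·(-46.1) = -46.1
Reactants: 2·(-74.8) + 1/2·(+0.0) = -149.6
ΔH° = (-46.1) − (-149.6) = 103.5 kJ/mol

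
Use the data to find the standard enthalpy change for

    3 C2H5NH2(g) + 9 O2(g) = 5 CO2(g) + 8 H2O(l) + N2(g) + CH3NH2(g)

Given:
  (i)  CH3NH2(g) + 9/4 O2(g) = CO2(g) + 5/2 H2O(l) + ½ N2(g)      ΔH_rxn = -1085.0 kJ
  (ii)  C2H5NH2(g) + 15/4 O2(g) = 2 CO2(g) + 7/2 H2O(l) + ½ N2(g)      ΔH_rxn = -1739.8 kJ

ΔH_rxn = -4134.4 kJ

(i) reversed: +1085.0 kJ
(ii) × 3: (3)·(-1739.8) = -5219.4 kJ
Combining the equations, ΔH_rxn = (+1085.0) + (-5219.4) = -4134.4 kJ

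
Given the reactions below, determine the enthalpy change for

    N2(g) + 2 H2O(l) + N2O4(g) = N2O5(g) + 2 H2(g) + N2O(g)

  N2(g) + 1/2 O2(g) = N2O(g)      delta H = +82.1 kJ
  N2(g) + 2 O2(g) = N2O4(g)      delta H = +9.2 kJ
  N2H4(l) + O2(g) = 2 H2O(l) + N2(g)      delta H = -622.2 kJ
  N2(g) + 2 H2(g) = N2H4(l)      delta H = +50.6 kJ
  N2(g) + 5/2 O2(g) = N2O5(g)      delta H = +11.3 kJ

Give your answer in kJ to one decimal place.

equation 1 as written (N2O(g) already on the product side): +82.1 kJ
equation 2 reversed (N2O4(g) must end up as a reactant): -9.2 kJ
equation 3 reversed (reverse to put H2O(l) on the reactant side): +622.2 kJ
equation 4 reversed (reverse to put H2(g) on the product side): -50.6 kJ
equation 5 as written (N2O5(g) already on the product side): +11.3 kJ
Since enthalpy is a state function, delta H = (1)·(+82.1) + (-1)·(+9.2) + (-1)·(-622.2) + (-1)·(+50.6) + (1)·(+11.3) = 655.8 kJ

delta H = 655.8 kJ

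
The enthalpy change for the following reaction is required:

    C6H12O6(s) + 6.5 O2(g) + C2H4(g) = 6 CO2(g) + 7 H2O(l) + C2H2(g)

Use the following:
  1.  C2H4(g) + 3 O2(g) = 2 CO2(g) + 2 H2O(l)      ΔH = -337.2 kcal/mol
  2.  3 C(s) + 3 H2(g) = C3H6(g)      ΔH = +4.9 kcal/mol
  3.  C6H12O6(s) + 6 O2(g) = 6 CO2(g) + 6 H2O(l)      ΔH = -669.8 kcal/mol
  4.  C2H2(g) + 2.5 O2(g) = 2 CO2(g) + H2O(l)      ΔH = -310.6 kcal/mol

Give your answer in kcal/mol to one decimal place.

eq. 1 as written (C2H4(g) already on the reactant side): -337.2 kcal/mol
eq. 2: not needed (C(s) appears nowhere else).
eq. 3 as written (C6H12O6(s) already on the reactant side): -669.8 kcal/mol
eq. 4 reversed (C2H2(g) must end up as a product): +310.6 kcal/mol
ΔH = (1)·(-337.2) + (1)·(-669.8) + (-1)·(-310.6) = -696.4 kcal/mol

ΔH = -696.4 kcal/mol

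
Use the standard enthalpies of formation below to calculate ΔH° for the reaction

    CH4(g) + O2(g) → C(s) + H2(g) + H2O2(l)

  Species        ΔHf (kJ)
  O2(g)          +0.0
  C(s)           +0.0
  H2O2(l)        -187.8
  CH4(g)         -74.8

ΔH° = -113.0 kJ

ΔH°rxn = Σ nΔHf°(products) − Σ nΔHf°(reactants).
Products: 1·(+0.0) + 1·(+0.0) + 1·(-187.8) = -187.8
Reactants: 1·(-74.8) + 1·(+0.0) = -74.8
ΔH° = (-187.8) − (-74.8) = -113.0 kJ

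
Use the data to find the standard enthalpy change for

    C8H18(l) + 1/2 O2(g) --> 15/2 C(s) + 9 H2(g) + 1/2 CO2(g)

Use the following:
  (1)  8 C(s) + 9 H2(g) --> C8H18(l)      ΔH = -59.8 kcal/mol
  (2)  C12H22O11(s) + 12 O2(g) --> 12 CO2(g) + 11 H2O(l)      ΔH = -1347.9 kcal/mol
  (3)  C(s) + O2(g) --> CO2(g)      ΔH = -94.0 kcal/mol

ΔH = 12.8 kcal/mol

(1) reversed: +59.8 kcal/mol
(2): not needed.
(3) × 1/2: (1/2)·(-94.0) = -47.0 kcal/mol
ΔH = (-1)·(-59.8) + (1/2)·(-94.0) = 12.8 kcal/mol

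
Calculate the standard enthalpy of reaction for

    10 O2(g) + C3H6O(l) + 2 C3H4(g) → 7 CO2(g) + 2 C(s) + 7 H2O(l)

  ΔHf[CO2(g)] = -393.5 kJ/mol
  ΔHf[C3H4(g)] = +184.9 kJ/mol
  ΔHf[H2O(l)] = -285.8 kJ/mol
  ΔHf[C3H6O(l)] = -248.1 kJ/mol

ΔH_rxn = -4876.8 kJ/mol

ΔH°rxn = Σ nΔHf°(products) − Σ nΔHf°(reactants).
Products: 7·(-393.5) + 2·(+0.0) + 7·(-285.8) = -4755.1
Reactants: 10·(+0.0) + 1·(-248.1) + 2·(+184.9) = +121.7
ΔH_rxn = (-4755.1) − (+121.7) = -4876.8 kJ/mol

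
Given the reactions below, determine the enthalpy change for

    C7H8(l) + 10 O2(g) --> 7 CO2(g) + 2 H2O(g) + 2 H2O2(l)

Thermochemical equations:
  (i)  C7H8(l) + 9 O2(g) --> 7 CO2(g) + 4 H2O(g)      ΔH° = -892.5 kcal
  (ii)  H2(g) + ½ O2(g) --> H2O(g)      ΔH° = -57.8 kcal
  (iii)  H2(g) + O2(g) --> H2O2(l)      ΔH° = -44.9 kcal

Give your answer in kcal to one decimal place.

(i) as written (C7H8(l) already on the reactant side): -892.5 kcal
(ii) reversed and × 2: (-2)·(-57.8) = +115.6 kcal
(iii) × 2 (×2 to match 2 H2O2(l) in the target): (2)·(-44.9) = -89.8 kcal
Combining the equations, ΔH° = (-892.5) + (+115.6) + (-89.8) = -866.7 kcal

ΔH° = -866.7 kcal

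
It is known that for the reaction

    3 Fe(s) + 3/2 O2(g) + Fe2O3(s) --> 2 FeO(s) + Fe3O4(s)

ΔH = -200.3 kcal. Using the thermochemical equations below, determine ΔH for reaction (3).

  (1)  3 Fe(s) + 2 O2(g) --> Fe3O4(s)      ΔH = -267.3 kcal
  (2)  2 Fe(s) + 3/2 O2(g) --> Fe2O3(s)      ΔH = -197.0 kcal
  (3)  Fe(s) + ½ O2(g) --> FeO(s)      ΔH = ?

ΔH = -65.0 kcal

(1) as written (Fe3O4(s) already on the product side): -267.3 kcal
(2) reversed (Fe2O3(s) must end up as a reactant): +197.0 kcal
(3) × 2 (×2 to match 2 FeO(s) in the target): contributes 2·x
-200.3 = (-267.3) + (+197.0) + 2·x
x = (-200.3 − (-70.3)) / (2) = -65.0 kcal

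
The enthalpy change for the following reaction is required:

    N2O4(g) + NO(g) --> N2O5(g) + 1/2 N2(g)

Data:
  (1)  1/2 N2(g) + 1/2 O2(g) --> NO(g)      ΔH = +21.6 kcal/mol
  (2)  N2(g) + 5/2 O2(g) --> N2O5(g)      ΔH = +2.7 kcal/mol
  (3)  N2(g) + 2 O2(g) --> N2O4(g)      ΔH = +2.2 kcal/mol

ΔH = -21.1 kcal/mol

(1) reversed: -21.6 kcal/mol
(2) as written: +2.7 kcal/mol
(3) reversed: -2.2 kcal/mol
Combining the equations, ΔH = (-21.6) + (+2.7) + (-2.2) = -21.1 kcal/mol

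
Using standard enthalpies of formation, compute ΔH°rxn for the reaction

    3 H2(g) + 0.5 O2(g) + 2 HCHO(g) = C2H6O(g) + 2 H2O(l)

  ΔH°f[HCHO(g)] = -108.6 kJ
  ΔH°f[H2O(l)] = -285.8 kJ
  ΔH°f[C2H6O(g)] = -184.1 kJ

Products: 1·(-184.1) + 2·(-285.8) = -755.7
Reactants: 3·(+0.0) + 1/2·(+0.0) + 2·(-108.6) = -217.2
ΔH°rxn = (-755.7) − (-217.2) = -538.5 kJ

ΔH°rxn = -538.5 kJ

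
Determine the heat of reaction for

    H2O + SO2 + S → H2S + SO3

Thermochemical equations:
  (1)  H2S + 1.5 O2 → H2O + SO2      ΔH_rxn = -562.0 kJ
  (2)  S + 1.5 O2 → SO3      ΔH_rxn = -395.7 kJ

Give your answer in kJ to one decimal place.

(1) reversed (H2S must end up as a product): +562.0 kJ
(2) as written (SO3 already on the product side): -395.7 kJ
ΔH_rxn = (+562.0) + (-395.7) = 166.3 kJ

ΔH_rxn = 166.3 kJ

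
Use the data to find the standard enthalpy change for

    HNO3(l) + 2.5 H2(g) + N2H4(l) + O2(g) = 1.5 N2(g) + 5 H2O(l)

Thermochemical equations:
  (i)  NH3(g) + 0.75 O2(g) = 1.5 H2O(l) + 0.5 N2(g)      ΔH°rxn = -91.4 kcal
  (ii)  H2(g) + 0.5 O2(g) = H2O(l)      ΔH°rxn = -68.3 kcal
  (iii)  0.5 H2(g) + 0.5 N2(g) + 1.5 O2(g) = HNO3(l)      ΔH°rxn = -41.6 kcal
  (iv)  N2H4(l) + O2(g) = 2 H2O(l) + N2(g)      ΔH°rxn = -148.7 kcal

(i): not needed.
(ii) × 3: (3)·(-68.3) = -204.9 kcal
(iii) reversed: +41.6 kcal
(iv) as written: -148.7 kcal
ΔH°rxn = (3)·(-68.3) + (-1)·(-41.6) + (1)·(-148.7) = -312.0 kcal

ΔH°rxn = -312.0 kcal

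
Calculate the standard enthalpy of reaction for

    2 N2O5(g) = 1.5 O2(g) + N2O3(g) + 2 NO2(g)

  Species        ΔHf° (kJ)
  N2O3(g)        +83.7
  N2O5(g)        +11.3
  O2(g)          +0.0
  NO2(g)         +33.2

Products: 3/2·(+0.0) + 1·(+83.7) + 2·(+33.2) = +150.1
Reactants: 2·(+11.3) = +22.6
ΔH°rxn = (+150.1) − (+22.6) = 127.5 kJ

ΔH°rxn = 127.5 kJ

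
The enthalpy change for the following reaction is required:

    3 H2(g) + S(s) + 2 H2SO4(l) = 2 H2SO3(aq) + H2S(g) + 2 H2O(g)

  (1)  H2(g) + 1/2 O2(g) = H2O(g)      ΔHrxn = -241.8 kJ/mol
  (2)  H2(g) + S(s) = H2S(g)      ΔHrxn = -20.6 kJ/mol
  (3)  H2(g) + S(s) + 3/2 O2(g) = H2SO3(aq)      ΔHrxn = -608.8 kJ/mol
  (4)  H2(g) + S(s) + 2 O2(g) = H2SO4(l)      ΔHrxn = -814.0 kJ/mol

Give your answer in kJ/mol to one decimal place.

ΔHrxn = -93.8 kJ/mol

(1) × 2: (2)·(-241.8) = -483.6 kJ/mol
(2) as written: -20.6 kJ/mol
(3) × 2: (2)·(-608.8) = -1217.6 kJ/mol
(4) reversed and × 2: (-2)·(-814.0) = +1628.0 kJ/mol
Combining the equations, ΔHrxn = (-483.6) + (-20.6) + (-1217.6) + (+1628.0) = -93.8 kJ/mol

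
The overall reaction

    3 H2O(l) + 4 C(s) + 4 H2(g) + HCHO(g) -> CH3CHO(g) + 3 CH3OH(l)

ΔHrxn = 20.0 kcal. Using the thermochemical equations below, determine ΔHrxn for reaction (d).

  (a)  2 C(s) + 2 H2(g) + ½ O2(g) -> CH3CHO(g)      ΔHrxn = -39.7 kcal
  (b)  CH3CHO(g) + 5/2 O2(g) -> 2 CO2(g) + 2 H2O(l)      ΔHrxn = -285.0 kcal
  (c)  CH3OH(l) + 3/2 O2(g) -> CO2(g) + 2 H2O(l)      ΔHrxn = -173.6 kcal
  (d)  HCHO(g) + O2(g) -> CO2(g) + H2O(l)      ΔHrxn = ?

ΔHrxn = -136.4 kcal

(a) × 2 (×2 to match 4 C(s) in the target): (2)·(-39.7) = -79.4 kcal
(b) as written: -285.0 kcal
(c) reversed and × 3 (reverse to put CH3OH(l) on the product side; scale by 3 for the 3 CH3OH(l)): (-3)·(-173.6) = +520.8 kcal
(d) as written (HCHO(g) already on the reactant side): contributes x
+20.0 = (-79.4) + (-285.0) + (+520.8) + x
x = (+20.0 − (+156.4)) / (1) = -136.4 kcal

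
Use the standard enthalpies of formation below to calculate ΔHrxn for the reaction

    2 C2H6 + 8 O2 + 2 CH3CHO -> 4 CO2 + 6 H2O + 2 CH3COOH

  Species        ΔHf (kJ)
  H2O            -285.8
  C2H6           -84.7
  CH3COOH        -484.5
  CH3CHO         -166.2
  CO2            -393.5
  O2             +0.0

ΔHrxn = -3756.0 kJ

ΔH°rxn = Σ nΔHf°(products) − Σ nΔHf°(reactants).
Products: 4·(-393.5) + 6·(-285.8) + 2·(-484.5) = -4257.8
Reactants: 2·(-84.7) + 8·(+0.0) + 2·(-166.2) = -501.8
ΔHrxn = (-4257.8) − (-501.8) = -3756.0 kJ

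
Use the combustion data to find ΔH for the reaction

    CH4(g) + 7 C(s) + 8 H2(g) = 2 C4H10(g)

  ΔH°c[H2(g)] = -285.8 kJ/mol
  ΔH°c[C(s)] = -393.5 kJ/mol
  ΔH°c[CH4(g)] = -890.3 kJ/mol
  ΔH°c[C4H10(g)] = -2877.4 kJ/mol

ΔH = -176.4 kJ/mol

With combustion enthalpies, reactants minus products:
= [1·(-890.3) + 7·(-393.5) + 8·(-285.8)] − [2·(-2877.4)]
= -176.4 kJ/mol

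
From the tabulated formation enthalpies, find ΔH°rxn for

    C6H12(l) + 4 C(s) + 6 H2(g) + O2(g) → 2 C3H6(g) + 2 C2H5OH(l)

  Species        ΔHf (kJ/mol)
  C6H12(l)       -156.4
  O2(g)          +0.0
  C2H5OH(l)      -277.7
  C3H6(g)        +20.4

Products: 2·(+20.4) + 2·(-277.7) = -514.6
Reactants: 1·(-156.4) + 4·(+0.0) + 6·(+0.0) + 1·(+0.0) = -156.4
ΔH°rxn = (-514.6) − (-156.4) = -358.2 kJ/mol

ΔH°rxn = -358.2 kJ/mol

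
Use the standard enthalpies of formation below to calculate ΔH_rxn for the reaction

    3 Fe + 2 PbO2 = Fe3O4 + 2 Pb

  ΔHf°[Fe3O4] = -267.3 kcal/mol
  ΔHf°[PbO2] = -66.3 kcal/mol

Products: 1·(-267.3) + 2·(+0.0) = -267.3
Reactants: 3·(+0.0) + 2·(-66.3) = -132.6
ΔH_rxn = (-267.3) − (-132.6) = -134.7 kcal/mol

ΔH_rxn = -134.7 kcal/mol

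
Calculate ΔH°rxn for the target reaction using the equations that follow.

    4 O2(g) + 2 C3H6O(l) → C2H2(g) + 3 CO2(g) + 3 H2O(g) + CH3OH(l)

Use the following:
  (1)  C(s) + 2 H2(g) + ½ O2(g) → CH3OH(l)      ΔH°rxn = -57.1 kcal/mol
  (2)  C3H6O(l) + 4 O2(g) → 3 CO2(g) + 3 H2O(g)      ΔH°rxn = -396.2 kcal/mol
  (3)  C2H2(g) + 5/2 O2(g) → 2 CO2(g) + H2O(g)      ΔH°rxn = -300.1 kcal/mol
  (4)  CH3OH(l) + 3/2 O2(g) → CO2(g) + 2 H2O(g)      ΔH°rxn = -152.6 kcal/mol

(1): not needed (C(s) appears nowhere else).
(2) × 2 (scale by 2 for the 2 C3H6O(l)): (2)·(-396.2) = -792.4 kcal/mol
(3) reversed (C2H2(g) must end up as a product): +300.1 kcal/mol
(4) reversed: +152.6 kcal/mol
ΔH°rxn = (2)·(-396.2) + (-1)·(-300.1) + (-1)·(-152.6) = -339.7 kcal/mol

ΔH°rxn = -339.7 kcal/mol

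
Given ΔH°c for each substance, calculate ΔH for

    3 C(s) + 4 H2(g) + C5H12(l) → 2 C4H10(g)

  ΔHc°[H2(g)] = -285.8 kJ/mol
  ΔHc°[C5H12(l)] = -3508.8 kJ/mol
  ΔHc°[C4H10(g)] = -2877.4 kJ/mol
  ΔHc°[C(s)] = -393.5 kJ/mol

With combustion enthalpies, reactants minus products:
= [3·(-393.5) + 4·(-285.8) + 1·(-3508.8)] − [2·(-2877.4)]
= -77.7 kJ/mol

ΔH = -77.7 kJ/mol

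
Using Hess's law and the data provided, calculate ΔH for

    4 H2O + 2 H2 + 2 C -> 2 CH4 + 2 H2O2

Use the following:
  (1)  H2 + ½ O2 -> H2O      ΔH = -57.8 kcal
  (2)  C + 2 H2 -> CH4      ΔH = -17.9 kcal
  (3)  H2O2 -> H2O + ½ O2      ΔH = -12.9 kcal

ΔH = 105.6 kcal

(1) reversed and × 2: (-2)·(-57.8) = +115.6 kcal
(2) × 2 (scale by 2 for the 2 CH4): (2)·(-17.9) = -35.8 kcal
(3) reversed and × 2 (reverse to put H2O2 on the product side; ×2 to match 2 H2O2 in the target): (-2)·(-12.9) = +25.8 kcal
ΔH = (+115.6) + (-35.8) + (+25.8) = 105.6 kcal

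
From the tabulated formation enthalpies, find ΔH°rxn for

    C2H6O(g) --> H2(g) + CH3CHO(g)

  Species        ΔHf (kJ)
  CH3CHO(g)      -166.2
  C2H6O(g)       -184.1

Products: 1·(+0.0) + 1·(-166.2) = -166.2
Reactants: 1·(-184.1) = -184.1
ΔH°rxn = (-166.2) − (-184.1) = 17.9 kJ

ΔH°rxn = 17.9 kJ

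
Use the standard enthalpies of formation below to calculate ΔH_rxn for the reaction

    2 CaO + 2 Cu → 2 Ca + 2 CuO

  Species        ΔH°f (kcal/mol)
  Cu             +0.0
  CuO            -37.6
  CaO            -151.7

ΔH_rxn = 228.2 kcal/mol

Products: 2·(+0.0) + 2·(-37.6) = -75.2
Reactants: 2·(-151.7) + 2·(+0.0) = -303.4
ΔH_rxn = (-75.2) − (-303.4) = 228.2 kcal/mol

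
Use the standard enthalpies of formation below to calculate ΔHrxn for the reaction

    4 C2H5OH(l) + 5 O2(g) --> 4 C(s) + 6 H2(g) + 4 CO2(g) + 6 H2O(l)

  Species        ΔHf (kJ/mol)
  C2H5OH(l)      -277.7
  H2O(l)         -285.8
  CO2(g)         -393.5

ΔH°rxn = Σ nΔHf°(products) − Σ nΔHf°(reactants).
Products: 4·(+0.0) + 6·(+0.0) + 4·(-393.5) + 6·(-285.8) = -3288.8
Reactants: 4·(-277.7) + 5·(+0.0) = -1110.8
ΔHrxn = (-3288.8) − (-1110.8) = -2178.0 kJ/mol

ΔHrxn = -2178.0 kJ/mol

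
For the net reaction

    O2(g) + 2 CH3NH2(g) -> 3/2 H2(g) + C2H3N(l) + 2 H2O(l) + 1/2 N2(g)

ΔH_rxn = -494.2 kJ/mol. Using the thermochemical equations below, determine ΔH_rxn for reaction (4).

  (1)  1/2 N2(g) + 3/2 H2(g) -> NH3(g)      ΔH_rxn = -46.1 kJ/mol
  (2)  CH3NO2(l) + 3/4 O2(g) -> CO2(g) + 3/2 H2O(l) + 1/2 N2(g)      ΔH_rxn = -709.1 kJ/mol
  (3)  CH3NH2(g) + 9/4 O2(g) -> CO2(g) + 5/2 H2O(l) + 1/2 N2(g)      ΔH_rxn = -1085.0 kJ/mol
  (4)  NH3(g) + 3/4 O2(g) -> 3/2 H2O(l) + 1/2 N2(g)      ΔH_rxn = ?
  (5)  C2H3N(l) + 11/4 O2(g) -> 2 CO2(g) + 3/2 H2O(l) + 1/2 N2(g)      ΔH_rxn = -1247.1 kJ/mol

ΔH_rxn = -382.6 kJ/mol

(1) reversed: +46.1 kJ/mol
(2): not needed.
(3) × 2: (2)·(-1085.0) = -2170.0 kJ/mol
(4) reversed: contributes −x
(5) reversed: +1247.1 kJ/mol
-494.2 = (+46.1) + (-2170.0) + (+1247.1) − x
x = (-494.2 − (-876.8)) / (-1) = -382.6 kJ/mol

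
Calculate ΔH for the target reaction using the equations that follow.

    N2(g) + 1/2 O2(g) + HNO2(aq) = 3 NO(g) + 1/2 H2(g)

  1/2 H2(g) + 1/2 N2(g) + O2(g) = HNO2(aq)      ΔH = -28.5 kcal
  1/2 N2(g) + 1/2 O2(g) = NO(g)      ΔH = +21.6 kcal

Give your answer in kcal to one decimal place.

equation 1 reversed (HNO2(aq) must end up as a reactant): +28.5 kcal
equation 2 × 3 (scale by 3 for the 3 NO(g)): (3)·(+21.6) = +64.8 kcal
Summing the manipulated equations, ΔH = (+28.5) + (+64.8) = 93.3 kcal

ΔH = 93.3 kcal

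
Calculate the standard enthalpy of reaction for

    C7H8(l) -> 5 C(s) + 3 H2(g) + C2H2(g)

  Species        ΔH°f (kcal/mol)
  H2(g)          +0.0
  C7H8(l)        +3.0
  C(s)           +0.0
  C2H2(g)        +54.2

ΔH_rxn = 51.2 kcal/mol

ΔH°rxn = Σ nΔHf°(products) − Σ nΔHf°(reactants).
Products: 5·(+0.0) + 3·(+0.0) + 1·(+54.2) = +54.2
Reactants: 1·(+3.0) = +3.0
ΔH_rxn = (+54.2) − (+3.0) = 51.2 kcal/mol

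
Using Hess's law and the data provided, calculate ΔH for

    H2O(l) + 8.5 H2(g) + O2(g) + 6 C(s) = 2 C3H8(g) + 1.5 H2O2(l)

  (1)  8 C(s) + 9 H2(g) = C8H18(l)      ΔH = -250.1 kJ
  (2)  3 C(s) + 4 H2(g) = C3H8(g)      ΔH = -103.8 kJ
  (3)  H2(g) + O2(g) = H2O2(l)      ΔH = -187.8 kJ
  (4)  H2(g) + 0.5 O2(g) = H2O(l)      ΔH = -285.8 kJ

(1): not needed (C8H18(l) appears nowhere else).
(2) × 2 (×2 to match 2 C3H8(g) in the target): (2)·(-103.8) = -207.6 kJ
(3) × 3/2 (scale by 3/2 for the 3/2 H2O2(l)): (3/2)·(-187.8) = -281.7 kJ
(4) reversed (reverse to put H2O(l) on the reactant side): +285.8 kJ
ΔH = (2)·(-103.8) + (3/2)·(-187.8) + (-1)·(-285.8) = -203.5 kJ

ΔH = -203.5 kJ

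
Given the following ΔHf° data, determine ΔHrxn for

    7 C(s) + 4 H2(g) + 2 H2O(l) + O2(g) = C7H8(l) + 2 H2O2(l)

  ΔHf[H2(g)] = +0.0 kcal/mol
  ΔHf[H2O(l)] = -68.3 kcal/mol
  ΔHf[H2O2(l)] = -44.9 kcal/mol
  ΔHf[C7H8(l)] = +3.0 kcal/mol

ΔH°rxn = Σ nΔHf°(products) − Σ nΔHf°(reactants).
Products: 1·(+3.0) + 2·(-44.9) = -86.8
Reactants: 7·(+0.0) + 4·(+0.0) + 2·(-68.3) + 1·(+0.0) = -136.6
ΔHrxn = (-86.8) − (-136.6) = 49.8 kcal/mol

ΔHrxn = 49.8 kcal/mol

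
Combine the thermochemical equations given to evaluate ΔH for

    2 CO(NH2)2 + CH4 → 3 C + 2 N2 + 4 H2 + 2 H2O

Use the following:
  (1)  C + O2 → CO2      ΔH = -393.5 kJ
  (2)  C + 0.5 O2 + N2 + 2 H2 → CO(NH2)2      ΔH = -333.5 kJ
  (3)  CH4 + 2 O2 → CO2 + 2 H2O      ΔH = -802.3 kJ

ΔH = 258.2 kJ

(1) reversed: +393.5 kJ
(2) reversed and × 2: (-2)·(-333.5) = +667.0 kJ
(3) as written: -802.3 kJ
By Hess's law, ΔH = (-1)·(-393.5) + (-2)·(-333.5) + (1)·(-802.3) = 258.2 kJ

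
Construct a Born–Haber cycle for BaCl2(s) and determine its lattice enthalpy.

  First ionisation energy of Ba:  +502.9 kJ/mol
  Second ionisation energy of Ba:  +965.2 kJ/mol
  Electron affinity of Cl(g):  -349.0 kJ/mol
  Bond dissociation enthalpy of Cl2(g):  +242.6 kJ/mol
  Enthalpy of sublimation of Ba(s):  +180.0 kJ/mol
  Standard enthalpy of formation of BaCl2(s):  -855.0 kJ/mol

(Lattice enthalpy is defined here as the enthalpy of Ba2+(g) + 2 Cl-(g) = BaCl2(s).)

ΔHf° = 1·ΔHsub + 1·(ΣIE) + 1·D(Cl2) + 2·EA + U
-855.0 = 1·(+180.0) + 1·(+1468.1) + 1·(+242.6) + 2·(-349.0) + U
U = -855.0 − (+1192.7) = -2047.7 kJ/mol

U = -2047.7 kJ/mol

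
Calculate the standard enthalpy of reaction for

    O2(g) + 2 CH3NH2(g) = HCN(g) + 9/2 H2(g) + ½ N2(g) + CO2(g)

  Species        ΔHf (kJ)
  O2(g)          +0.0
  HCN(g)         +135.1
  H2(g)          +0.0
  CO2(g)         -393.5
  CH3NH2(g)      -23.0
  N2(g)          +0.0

ΔHrxn = -212.4 kJ

Products: 1·(+135.1) + 9/2·(+0.0) + 1/2·(+0.0) + 1·(-393.5) = -258.4
Reactants: 1·(+0.0) + 2·(-23.0) = -46.0
ΔHrxn = (-258.4) − (-46.0) = -212.4 kJ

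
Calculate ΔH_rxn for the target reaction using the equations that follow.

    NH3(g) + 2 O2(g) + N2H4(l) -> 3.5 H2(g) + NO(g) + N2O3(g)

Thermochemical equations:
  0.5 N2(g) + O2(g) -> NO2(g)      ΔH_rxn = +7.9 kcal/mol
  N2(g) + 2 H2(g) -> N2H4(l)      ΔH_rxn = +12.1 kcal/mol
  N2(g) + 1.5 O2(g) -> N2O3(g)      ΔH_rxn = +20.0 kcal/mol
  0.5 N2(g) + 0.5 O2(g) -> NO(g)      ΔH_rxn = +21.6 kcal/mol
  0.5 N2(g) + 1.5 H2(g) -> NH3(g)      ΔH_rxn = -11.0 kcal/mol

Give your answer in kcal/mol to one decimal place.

equation 1: not needed (NO2(g) appears nowhere else).
equation 2 reversed (reverse to put N2H4(l) on the reactant side): -12.1 kcal/mol
equation 3 as written (N2O3(g) already on the product side): +20.0 kcal/mol
equation 4 as written (NO(g) already on the product side): +21.6 kcal/mol
equation 5 reversed (reverse to put NH3(g) on the reactant side): +11.0 kcal/mol
ΔH_rxn = (-1)·(+12.1) + (1)·(+20.0) + (1)·(+21.6) + (-1)·(-11.0) = 40.5 kcal/mol

ΔH_rxn = 40.5 kcal/mol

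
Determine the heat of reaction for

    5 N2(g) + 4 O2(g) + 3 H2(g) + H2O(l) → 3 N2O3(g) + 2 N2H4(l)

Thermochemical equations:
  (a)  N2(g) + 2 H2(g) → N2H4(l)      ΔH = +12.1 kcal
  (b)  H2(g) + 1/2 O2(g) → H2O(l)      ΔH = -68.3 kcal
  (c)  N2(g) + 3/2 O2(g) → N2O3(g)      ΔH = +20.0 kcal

ΔH = 152.5 kcal

(a) × 2 (scale by 2 for the 2 N2H4(l)): (2)·(+12.1) = +24.2 kcal
(b) reversed (H2O(l) must end up as a reactant): +68.3 kcal
(c) × 3 (scale by 3 for the 3 N2O3(g)): (3)·(+20.0) = +60.0 kcal
By Hess's law, ΔH = (+24.2) + (+68.3) + (+60.0) = 152.5 kcal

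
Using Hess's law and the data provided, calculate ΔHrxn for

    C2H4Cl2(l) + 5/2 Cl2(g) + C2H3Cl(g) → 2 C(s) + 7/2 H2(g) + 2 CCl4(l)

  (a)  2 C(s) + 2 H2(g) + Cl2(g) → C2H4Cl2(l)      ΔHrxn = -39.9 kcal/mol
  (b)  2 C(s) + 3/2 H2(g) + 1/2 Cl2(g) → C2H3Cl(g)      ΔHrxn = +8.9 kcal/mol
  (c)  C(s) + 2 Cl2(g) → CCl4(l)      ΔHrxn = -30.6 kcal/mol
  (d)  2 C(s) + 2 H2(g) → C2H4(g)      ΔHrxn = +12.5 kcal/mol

ΔHrxn = -30.2 kcal/mol

(a) reversed (reverse to put C2H4Cl2(l) on the reactant side): +39.9 kcal/mol
(b) reversed (C2H3Cl(g) must end up as a reactant): -8.9 kcal/mol
(c) × 2 (×2 to match 2 CCl4(l) in the target): (2)·(-30.6) = -61.2 kcal/mol
(d): not needed (C2H4(g) appears nowhere else).
Combining the equations, ΔHrxn = (+39.9) + (-8.9) + (-61.2) = -30.2 kcal/mol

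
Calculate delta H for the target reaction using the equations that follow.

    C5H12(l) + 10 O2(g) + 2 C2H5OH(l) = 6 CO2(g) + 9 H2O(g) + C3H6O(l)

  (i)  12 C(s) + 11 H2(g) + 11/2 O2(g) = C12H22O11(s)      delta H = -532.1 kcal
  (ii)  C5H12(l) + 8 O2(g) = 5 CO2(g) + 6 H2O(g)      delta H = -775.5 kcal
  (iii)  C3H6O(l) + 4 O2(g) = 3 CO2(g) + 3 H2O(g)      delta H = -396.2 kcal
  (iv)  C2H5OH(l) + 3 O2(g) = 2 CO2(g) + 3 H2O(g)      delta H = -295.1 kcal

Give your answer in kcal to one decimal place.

delta H = -969.5 kcal

(i): not needed.
(ii) as written: -775.5 kcal
(iii) reversed: +396.2 kcal
(iv) × 2: (2)·(-295.1) = -590.2 kcal
Since enthalpy is a state function, delta H = (1)·(-775.5) + (-1)·(-396.2) + (2)·(-295.1) = -969.5 kcal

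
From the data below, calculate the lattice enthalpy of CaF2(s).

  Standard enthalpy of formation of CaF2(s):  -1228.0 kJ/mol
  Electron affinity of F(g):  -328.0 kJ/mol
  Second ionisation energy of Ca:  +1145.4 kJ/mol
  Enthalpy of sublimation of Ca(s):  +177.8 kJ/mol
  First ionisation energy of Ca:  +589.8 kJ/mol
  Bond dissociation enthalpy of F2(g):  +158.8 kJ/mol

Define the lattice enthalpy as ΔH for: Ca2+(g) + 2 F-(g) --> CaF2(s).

U = -2643.8 kJ/mol

ΔHf° = 1·ΔHsub + 1·(ΣIE) + 1·D(F2) + 2·EA + U
-1228.0 = 1·(+177.8) + 1·(+1735.2) + 1·(+158.8) + 2·(-328.0) + U
U = -1228.0 − (+1415.8) = -2643.8 kJ/mol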